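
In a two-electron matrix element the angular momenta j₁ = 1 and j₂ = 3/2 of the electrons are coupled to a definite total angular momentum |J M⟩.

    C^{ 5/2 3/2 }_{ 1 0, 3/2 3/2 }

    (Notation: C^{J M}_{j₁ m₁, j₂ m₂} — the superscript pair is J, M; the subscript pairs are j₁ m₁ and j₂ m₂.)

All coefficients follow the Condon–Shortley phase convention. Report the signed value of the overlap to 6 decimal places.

√[6·0!2!3!/6! · 1!1!3!0!4!1!] = √(72/5)
  +(−1)^0/∏(0,0,1,3,1,0)! = 1/6  (running 1/6)
⟨..|..⟩ = √(72/5)·(1/6) = +0.632456

+0.632456  (= +√(2/5))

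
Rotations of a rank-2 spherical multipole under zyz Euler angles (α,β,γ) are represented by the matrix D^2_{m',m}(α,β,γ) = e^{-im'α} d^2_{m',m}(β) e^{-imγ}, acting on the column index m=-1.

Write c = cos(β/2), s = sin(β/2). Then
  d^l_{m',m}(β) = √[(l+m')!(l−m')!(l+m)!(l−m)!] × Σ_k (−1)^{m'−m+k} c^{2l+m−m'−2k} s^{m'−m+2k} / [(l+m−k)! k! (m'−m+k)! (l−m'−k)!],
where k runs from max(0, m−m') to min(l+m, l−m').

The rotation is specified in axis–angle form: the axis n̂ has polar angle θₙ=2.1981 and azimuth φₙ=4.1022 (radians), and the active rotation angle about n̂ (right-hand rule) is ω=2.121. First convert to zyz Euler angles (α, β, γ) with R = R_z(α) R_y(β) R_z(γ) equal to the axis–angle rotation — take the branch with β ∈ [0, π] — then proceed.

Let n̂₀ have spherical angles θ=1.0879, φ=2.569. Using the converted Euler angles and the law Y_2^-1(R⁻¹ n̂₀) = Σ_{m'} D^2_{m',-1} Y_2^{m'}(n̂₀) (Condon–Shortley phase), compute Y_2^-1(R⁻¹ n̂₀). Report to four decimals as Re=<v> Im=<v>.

Re=0.2657 Im=0.2536

Axis–angle → zyz. n̂ = (sinθₙcosφₙ, sinθₙsinφₙ, cosθₙ) = (-0.463926, -0.663510, -0.586964), ω = 2.1210.
R = I cosω + sinω [n̂]ₓ + (1−cosω) n̂n̂ᵀ gives
  R = [-0.195099, +0.969105, -0.150901; -0.031572, +0.147572, +0.988547; +0.980275, +0.197629, +0.001805]
β = atan2(√(R₁₃²+R₂₃²), R₃₃) = 1.568991; α = atan2(R₂₃, R₁₃) mod 2π = 1.722276; γ = atan2(R₃₂, −R₃₁) mod 2π = 2.942654
Need the full column D^2_{m',-1} for m'=−2..2 at α=1.7223, β=1.5690, γ=2.9427.
cos(β/2)=0.707745, sin(β/2)=0.706468
d^2_{-2,-1}: single k=1 term ⇒ +0.500902;  D = +0.498194+0.052010i
d^2_{-1,-1}: k∈[0..1] ⇒ +0.250903 -0.749998 = -0.499094;  D = +0.023678+0.498532i
d^2_{0,-1}: k∈[0..1] ⇒ -0.613477 +0.611266 = -0.002211;  D = +0.002167-0.000437i
d^2_{1,-1}: k∈[0..1] ⇒ +0.749998 -0.249098 = +0.500899;  D = +0.171954+0.470459i
d^2_{2,-1}: single k=0 term ⇒ -0.499097;  D = -0.437543+0.240111i
Y_2^{m'}(θ=1.0879,φ=2.569) and Σ D·Y over m':
  (+0.4982+0.0520i)·(+0.1251+0.2760i)  (+0.0237+0.4985i)·(-0.2670-0.1721i)  (+0.0022-0.0004i)·(-0.1114+0.0000i)  (+0.1720+0.4705i)·(+0.2670-0.1721i)  (-0.4375+0.2401i)·(+0.1251-0.2760i)
Y_2^-1(R⁻¹ n̂) = +0.265650+0.253642i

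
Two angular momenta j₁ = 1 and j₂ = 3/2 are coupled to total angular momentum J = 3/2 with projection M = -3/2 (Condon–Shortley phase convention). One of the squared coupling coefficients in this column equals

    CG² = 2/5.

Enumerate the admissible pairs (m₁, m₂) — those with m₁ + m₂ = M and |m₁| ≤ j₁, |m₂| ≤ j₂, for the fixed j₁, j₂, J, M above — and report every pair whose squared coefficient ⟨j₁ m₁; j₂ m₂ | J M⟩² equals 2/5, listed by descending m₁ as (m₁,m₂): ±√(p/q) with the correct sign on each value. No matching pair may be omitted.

(-1,-1/2): −√(2/5)

Admissible pairs with m₁+m₂ = M = -3/2: (-1,-1/2), (0,-3/2)
  (m₁,m₂)=(0,-3/2): CG² = 3/5, CG = +√(3/5)
  (m₁,m₂)=(-1,-1/2): CG² = 2/5, CG = −√(2/5)   ← matches the target
Pairs with CG² = 2/5: (-1,-1/2): −√(2/5)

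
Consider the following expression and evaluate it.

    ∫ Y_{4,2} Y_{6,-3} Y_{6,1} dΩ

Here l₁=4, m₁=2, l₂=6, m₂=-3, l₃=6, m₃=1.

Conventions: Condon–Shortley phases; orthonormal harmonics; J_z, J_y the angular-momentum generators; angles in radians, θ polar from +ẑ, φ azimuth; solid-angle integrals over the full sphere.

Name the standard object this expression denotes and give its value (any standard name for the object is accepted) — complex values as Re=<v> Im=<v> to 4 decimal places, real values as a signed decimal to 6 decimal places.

Gaunt coefficient, +0.036205

This is a Gaunt coefficient — the integral of a triple product of spherical harmonics over the sphere.
Checks pass: Σm=0; 16 even; l₃=6∈[2,10].
(2·4+1)(2·6+1)(2·6+1) = 1521
Δ: 4! 4! 8! / 17! → 1/15315300
sum: t=0:+1/829440 t=1:−1/25920 t=2:+1/9216 t=3:−1/25920 t=4:+1/829440 = 7/207360
3j²(4 6 6; 0 0 0) = Δ·Π!·Σ² = 28/2431  (sign +1)
sum: t=0:+1/69120 t=1:−1/51840 t=2:+1/483840 = -1/362880
3j²(4 6 6; 2 -3 1) = Δ·Π!·Σ² = 16/17017  (sign +1)
combine: 4πI² = 1521·28/2431·16/17017 = 576/34969
take √, sign +1: I = 0.03620468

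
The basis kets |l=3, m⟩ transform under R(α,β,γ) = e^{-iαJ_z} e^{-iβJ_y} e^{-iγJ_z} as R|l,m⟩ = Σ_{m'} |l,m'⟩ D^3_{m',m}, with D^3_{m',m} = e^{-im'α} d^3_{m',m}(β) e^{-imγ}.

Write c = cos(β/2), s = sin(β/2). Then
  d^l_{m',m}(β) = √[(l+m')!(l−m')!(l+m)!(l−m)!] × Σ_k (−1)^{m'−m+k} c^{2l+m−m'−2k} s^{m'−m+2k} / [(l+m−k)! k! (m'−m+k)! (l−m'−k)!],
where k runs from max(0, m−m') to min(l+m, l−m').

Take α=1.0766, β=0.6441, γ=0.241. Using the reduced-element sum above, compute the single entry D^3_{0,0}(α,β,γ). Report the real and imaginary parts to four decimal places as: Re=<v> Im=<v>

First d^3_{0,0}(β=0.6441), then the phase factors e^{-i(0)α} and e^{-i(0)γ}:
With c≡cos(β/2)=0.948589 and s≡sin(β/2)=0.316512, N=[6·6·6·6]^{1/2}=36.000000
The bounds max(0,m−m')=0 and min(l+m,l−m')=3 give 4 terms
  k=0: (−1)^0·36.0000/(36)·0.9486^6·0.3165^0 = +0.728563
  k=1: (−1)^1·36.0000/(4)·0.9486^4·0.3165^2 = -0.730019
  k=2: (−1)^2·36.0000/(4)·0.9486^2·0.3165^4 = +0.081275
  k=3: (−1)^3·36.0000/(36)·0.9486^0·0.3165^6 = -0.001005
d^3_{0,0}(0.6441) = +0.728563 -0.730019 +0.081275 -0.001005 = +0.078814
Attach z-rotation phases: D = e^{-i(0)(1.0766)}·(+0.078814)·e^{-i(0)(0.2410)} = +0.078814+0.000000i

Re=0.0788 Im=0.0000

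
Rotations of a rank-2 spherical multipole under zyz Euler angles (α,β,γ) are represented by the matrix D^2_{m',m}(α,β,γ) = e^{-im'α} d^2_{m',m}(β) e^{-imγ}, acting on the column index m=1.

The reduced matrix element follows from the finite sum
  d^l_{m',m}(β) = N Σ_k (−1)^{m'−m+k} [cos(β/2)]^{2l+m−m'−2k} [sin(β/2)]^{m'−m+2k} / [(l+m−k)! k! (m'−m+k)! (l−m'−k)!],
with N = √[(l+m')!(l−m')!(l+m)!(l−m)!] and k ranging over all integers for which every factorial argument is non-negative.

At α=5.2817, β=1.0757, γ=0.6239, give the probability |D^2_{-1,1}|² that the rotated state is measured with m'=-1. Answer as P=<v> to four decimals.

P=0.2620

D^2_{-1,1}(5.2817,1.0757,0.6239) = e^{-i·-1·5.2817}·d^2_{-1,1}(1.0757)·e^{-i·1·0.6239}. Compute d first:
c=cos(1.075700/2)=0.858812, s=sin(1.075700/2)=0.512291; N=√[1·6·6·1]=6.000000
k: max(0,(1)−(-1))=2 … min(2+(1),2−(-1))=3
  k=2: (−1)^0·6.0000/(2)·0.8588^2·0.5123^2 = +0.580698
  k=3: (−1)^1·6.0000/(6)·0.8588^0·0.5123^4 = -0.068876
d^2_{-1,1}(1.0757) = +0.580698 -0.068876 = +0.511823
|D^2_{-1,1}|² = |d^2_{-1,1}(β)|² = (+0.511823)² = 0.261962 (the z-rotation phases have unit modulus)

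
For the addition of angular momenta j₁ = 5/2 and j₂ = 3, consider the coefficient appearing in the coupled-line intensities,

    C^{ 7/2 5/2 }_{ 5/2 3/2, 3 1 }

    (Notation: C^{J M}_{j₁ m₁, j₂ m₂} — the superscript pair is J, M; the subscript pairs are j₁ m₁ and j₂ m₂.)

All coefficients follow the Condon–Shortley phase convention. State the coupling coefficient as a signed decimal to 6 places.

triangle: 2!×3!×4!/10! = 288/3628800
(j±m)!: 4!×1!×4!×2!×6!×1! = 829440
prefactor² = (2J+1)×Δ×N² = 18432/35
  k=0: +1/(0!×2!×1!×4!×2!×0!) = 1/96
  k=1: −1/(1!×1!×0!×3!×3!×1!) = -1/36
Σ = -5/288  ⇒  CG² = 18432/35×(-5/288)² = 10/63
CG = −√(10/63) = -0.398410

-0.398410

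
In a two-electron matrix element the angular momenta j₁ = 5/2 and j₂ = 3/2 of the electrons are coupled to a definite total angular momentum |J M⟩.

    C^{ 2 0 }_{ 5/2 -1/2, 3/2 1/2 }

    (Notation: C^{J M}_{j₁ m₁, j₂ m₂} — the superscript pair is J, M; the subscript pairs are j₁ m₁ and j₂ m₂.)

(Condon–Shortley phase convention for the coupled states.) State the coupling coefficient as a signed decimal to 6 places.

triangle: 2!*3!*1!/7! = 12/5040
(j±m)!: 2!*3!*2!*1!*2!*2! = 96
prefactor² = (2J+1)*Δ*N² = 8/7
  k=1: −1/(1!*1!*2!*1!*1!*0!) = -1/2
  k=2: +1/(2!*0!*1!*0!*2!*1!) = 1/4
Σ = -1/4  ⇒  CG² = 8/7*(-1/4)² = 1/14
CG = −√(1/14) = -0.267261

-0.267261  (= −√(1/14))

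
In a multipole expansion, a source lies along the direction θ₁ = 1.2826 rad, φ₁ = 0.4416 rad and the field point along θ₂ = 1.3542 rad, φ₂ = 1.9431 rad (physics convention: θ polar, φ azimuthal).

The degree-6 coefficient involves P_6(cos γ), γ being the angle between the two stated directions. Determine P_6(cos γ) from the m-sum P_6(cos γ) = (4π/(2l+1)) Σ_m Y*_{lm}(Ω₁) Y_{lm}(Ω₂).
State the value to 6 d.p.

-0.213345

Term-by-term m-sum for l=6 (normalisation 4π/13 = 0.966644):
  [-6]  conj(Y_{6,-6})(Ω₁) = (-0.330710, 0.177244) ; Y_{6,-6}(Ω₂) = (0.258016, 0.330381) ; Δ = (-0.143886, -0.063528)
  [-5]  conj(Y_{6,-5})(Ω₁) = (-0.229245, 0.309704) ; Y_{6,-5}(Ω₂) = (-0.306130, 0.091594) ; Δ = (0.041812, -0.115807)
  [-4]  conj(Y_{6,-4})(Ω₁) = (0.006526, -0.032939) ; Y_{6,-4}(Ω₂) = (-0.013013, 0.159154) ; Δ = (0.005157, 0.001467)
  [-3]  conj(Y_{6,-3})(Ω₁) = (-0.083895, -0.334134) ; Y_{6,-3}(Ω₂) = (-0.292058, -0.142482) ; Δ = (-0.023106, 0.109540)
  [-2]  conj(Y_{6,-2})(Ω₁) = (-0.045364, -0.055234) ; Y_{6,-2}(Ω₂) = (-0.054611, 0.050328) ; Δ = (0.005257, 0.000733)
  [-1]  conj(Y_{6,-1})(Ω₁) = (0.283359, 0.133954) ; Y_{6,-1}(Ω₂) = (-0.115902, -0.296792) ; Δ = (0.006915, -0.099624)
  [+0]  conj(Y_{6,0})(Ω₁) = (0.098426, -0.000000) ; Y_{6,0}(Ω₂) = (-0.050839, 0.000000) ; Δ = (-0.005004, 0.000000)
  [+1]  conj(Y_{6,1})(Ω₁) = (-0.283359, 0.133954) ; Y_{6,1}(Ω₂) = (0.115902, -0.296792) ; Δ = (0.006915, 0.099624)
  [+2]  conj(Y_{6,2})(Ω₁) = (-0.045364, 0.055234) ; Y_{6,2}(Ω₂) = (-0.054611, -0.050328) ; Δ = (0.005257, -0.000733)
  [+3]  conj(Y_{6,3})(Ω₁) = (0.083895, -0.334134) ; Y_{6,3}(Ω₂) = (0.292058, -0.142482) ; Δ = (-0.023106, -0.109540)
  [+4]  conj(Y_{6,4})(Ω₁) = (0.006526, 0.032939) ; Y_{6,4}(Ω₂) = (-0.013013, -0.159154) ; Δ = (0.005157, -0.001467)
  [+5]  conj(Y_{6,5})(Ω₁) = (0.229245, 0.309704) ; Y_{6,5}(Ω₂) = (0.306130, 0.091594) ; Δ = (0.041812, 0.115807)
  [+6]  conj(Y_{6,6})(Ω₁) = (-0.330710, -0.177244) ; Y_{6,6}(Ω₂) = (0.258016, -0.330381) ; Δ = (-0.143886, 0.063528)
Total Σ_m = (-0.220706, 0.000000). Multiply by 0.966644: (-0.213345, 0.000000). P_6(cos γ) = -0.213345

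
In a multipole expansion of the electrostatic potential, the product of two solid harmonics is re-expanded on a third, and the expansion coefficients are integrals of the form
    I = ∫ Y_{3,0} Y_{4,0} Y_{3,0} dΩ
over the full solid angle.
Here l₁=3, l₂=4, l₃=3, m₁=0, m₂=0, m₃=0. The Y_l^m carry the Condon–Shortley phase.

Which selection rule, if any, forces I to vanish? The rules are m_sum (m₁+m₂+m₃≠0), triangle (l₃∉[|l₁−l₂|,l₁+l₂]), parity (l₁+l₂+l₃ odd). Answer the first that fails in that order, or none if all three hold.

none

azimuthal sum: 0 + 0 + 0 = 0  ✓
1 ≤ 3 ≤ 7 (triangle on l)  ✓
L = 3 + 4 + 3 = 10 (even)  ✓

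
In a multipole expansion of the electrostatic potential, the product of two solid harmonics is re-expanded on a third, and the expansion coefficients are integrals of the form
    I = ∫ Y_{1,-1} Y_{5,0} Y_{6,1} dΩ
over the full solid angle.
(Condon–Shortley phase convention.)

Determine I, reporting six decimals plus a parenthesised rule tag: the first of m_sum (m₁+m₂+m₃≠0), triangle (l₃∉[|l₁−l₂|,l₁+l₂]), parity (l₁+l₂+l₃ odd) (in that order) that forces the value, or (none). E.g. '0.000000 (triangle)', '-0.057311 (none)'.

m-sum 0 ✓  L=12 even ✓  4≤6≤6 ✓
Π(2lᵢ+1) = 3×11×13 = 429
triangle coeff Δ(1,5,6) = 1/858
Σ_t [0,0]: t=0:+1/14400 = 1/14400
(3j)²=6/143 [(1 5 6; 0 0 0)], sign=+1
Σ_t [0,0]: t=0:+1/28800 = 1/28800
(3j)²=7/286 [(1 5 6; -1 0 1)], sign=-1
⇒ 4πI² = 63/143
I = (-1)√(63/143/(4π)) = -0.18723944
No selection rule forces the value: the integral is nonzero (none).

-0.187239 (none)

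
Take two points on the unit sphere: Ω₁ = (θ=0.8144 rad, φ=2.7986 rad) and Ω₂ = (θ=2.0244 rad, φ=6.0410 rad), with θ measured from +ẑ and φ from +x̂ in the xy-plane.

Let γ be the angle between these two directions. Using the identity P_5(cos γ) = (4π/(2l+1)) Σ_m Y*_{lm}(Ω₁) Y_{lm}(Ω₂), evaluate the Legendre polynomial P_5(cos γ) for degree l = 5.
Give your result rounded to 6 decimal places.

-0.384992

Addition theorem: P_5(cos γ) = (4π/11) Σ_m Y*_{lm}(Ω₁) Y_{lm}(Ω₂), m = −5…5:
  m=-5: Y*=(0.013571, 0.093481)  Y=(0.095910, 0.254909)  product (-0.022527, 0.012425)
  m=-4: Y*=(0.055674, -0.276315)  Y=(-0.237789, -0.346047)  product (-0.108857, 0.046439)
  m=-3: Y*=(-0.222327, 0.369373)  Y=(0.136762, 0.121545)  product (-0.075301, 0.023493)
  m=-2: Y*=(0.196650, -0.160979)  Y=(0.225114, 0.118450)  product (0.063337, -0.012945)
  m=-1: Y*=(0.205173, -0.073269)  Y=(-0.255457, -0.063107)  product (-0.057037, 0.005769)
  m=+0: Y*=(-0.320586, -0.000000)  Y=(-0.198908, 0.000000)  product (0.063767, 0.000000)
  m=+1: Y*=(-0.205173, -0.073269)  Y=(0.255457, -0.063107)  product (-0.057037, -0.005769)
  m=+2: Y*=(0.196650, 0.160979)  Y=(0.225114, -0.118450)  product (0.063337, 0.012945)
  m=+3: Y*=(0.222327, 0.369373)  Y=(-0.136762, 0.121545)  product (-0.075301, -0.023493)
  m=+4: Y*=(0.055674, 0.276315)  Y=(-0.237789, 0.346047)  product (-0.108857, -0.046439)
  m=+5: Y*=(-0.013571, 0.093481)  Y=(-0.095910, 0.254909)  product (-0.022527, -0.012425)
Accumulated sum (-0.337004, -0.000000); after 4π/(2l+1) scaling, (-0.384992, -0.000000) ⇒ P_5 = -0.384992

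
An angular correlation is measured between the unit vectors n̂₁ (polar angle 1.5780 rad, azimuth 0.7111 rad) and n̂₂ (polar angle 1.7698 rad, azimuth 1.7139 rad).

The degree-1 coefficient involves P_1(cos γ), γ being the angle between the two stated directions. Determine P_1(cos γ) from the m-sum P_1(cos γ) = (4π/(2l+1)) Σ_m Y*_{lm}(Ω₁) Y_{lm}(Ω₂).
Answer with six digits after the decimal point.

Term-by-term m-sum for l=1 (normalisation 4π/3 = 4.188790):
  m=-1: (0.261755, 0.225487) × (-0.048300, -0.335214) = (0.062943, -0.098635)  (running Σ = (0.062943, -0.098635))
  m=0: (-0.003520, -0.000000) × (-0.096593, 0.000000) = (0.000340, 0.000000)  (running Σ = (0.063283, -0.098635))
  m=1: (-0.261755, 0.225487) × (0.048300, -0.335214) = (0.062943, 0.098635)  (running Σ = (0.126227, 0.000000))
Accumulated sum (0.126227, 0.000000); after 4π/(2l+1) scaling, (0.528738, 0.000000) ⇒ P_1 = 0.528738

0.528738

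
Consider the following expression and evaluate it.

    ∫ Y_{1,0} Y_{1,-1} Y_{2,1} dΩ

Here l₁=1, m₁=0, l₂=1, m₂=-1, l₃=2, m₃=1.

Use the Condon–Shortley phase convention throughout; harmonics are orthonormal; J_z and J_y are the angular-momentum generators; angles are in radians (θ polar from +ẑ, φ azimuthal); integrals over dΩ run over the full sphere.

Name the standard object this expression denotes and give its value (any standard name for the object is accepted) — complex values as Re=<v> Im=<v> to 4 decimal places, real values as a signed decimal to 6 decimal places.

This is a Gaunt coefficient — the integral of a triple product of spherical harmonics over the sphere.
Checks pass: Σm=0; 4 even; l₃=2∈[0,2].
(2·1+1)(2·1+1)(2·2+1) = 45
Δ: 0! 2! 2! / 5! → 1/30
sum: t=0:+1/1 = 1/1
3j²(1 1 2; 0 0 0) = Δ·Π!·Σ² = 2/15  (sign +1)
sum: t=0:+1/2 = 1/2
3j²(1 1 2; 0 -1 1) = Δ·Π!·Σ² = 1/10  (sign -1)
combine: 4πI² = 45·2/15·1/10 = 3/5
take √, sign -1: I = -0.21850969

Gaunt coefficient, -0.218510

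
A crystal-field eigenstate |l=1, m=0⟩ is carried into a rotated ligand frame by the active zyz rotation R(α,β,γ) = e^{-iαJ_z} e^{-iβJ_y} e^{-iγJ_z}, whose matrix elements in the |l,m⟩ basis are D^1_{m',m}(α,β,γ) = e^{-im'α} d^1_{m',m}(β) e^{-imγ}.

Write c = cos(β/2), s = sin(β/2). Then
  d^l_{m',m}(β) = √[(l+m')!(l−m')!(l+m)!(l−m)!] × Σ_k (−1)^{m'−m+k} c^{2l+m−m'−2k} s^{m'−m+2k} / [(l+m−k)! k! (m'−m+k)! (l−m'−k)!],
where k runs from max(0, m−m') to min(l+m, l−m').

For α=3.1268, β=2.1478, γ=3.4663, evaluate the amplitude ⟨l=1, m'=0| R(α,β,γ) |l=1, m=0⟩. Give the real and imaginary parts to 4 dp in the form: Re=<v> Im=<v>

Re=-0.5455 Im=0.0000

Split into d^1_{0,0}(β=2.1478) × two z-phases.
c=cos(2.147800/2)=0.476700, s=sin(2.147800/2)=0.879066; N=√[1·1·1·1]=1.000000
k∈{0,1} keeps every argument non-negative
  k=0: (−1)^0·1.0000/(1)·0.4767^2·0.8791^0 = +0.227242
  k=1: (−1)^1·1.0000/(1)·0.4767^0·0.8791^2 = -0.772758
d^1_{0,0}(2.1478) = +0.227242 -0.772758 = -0.545515
Attach z-rotation phases: D = e^{-i(0)(3.1268)}·(-0.545515)·e^{-i(0)(3.4663)} = -0.545515+0.000000i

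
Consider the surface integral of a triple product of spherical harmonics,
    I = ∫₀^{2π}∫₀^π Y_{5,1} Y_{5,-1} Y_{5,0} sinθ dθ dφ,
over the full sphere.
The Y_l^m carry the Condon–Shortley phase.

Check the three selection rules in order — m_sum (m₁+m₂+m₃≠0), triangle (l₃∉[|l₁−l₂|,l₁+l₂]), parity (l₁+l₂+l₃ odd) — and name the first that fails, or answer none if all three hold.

parity

m₁+m₂+m₃ = 1 − 1 + 0 = 0  ✓
triangle: |5−5|=0 ≤ l₃=5 ≤ 5+5=10  ✓
parity: l₁+l₂+l₃ = 15 is odd  ✗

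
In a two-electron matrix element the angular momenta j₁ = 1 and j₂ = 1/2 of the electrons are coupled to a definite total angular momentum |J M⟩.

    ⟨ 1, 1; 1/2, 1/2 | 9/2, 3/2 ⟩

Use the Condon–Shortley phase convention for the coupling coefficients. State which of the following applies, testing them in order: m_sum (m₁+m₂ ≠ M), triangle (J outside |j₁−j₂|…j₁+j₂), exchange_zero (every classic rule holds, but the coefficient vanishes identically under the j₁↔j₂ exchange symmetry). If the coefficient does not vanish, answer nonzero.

m-sum: m₁+m₂ = 1+1/2 = 3/2, M = 3/2  ✓
triangle: need |j₁−j₂| ≤ J ≤ j₁+j₂, i.e. J ∈ [1/2, 3/2]; J = 9/2 is outside ✗ ⇒ coefficient is 0

triangle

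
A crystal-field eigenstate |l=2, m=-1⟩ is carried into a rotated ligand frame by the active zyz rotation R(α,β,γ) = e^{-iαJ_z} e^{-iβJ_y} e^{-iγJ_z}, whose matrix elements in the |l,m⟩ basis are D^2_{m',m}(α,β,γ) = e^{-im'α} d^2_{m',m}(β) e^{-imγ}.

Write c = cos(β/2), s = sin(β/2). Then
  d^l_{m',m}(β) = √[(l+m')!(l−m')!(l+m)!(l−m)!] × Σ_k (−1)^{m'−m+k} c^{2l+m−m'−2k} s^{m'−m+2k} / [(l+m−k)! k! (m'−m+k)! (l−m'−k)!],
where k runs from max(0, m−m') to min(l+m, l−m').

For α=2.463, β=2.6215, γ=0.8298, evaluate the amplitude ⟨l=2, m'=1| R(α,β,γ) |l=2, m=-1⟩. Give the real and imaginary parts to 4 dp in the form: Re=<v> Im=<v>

Re=0.0428 Im=0.6856

D^2_{1,-1}(2.4630,2.6215,0.8298) = e^{-i·1·2.4630}·d^2_{1,-1}(2.6215)·e^{-i·-1·0.8298}. Compute d first:
With c≡cos(β/2)=0.257125 and s≡sin(β/2)=0.966378, N=[6·1·1·6]^{1/2}=6.000000
The bounds max(0,m−m')=0 and min(l+m,l−m')=1 give 2 terms
  k=0: (−1)^2·6.0000/(2)·0.2571^2·0.9664^2 = +0.185227
  k=1: (−1)^3·6.0000/(6)·0.2571^0·0.9664^4 = -0.872144
d^2_{1,-1}(2.6215) = +0.185227 -0.872144 = -0.686917
D = (-0.778457-0.627698i)·(-0.686917)·(+0.675023+0.737796i) = +0.042838+0.685580i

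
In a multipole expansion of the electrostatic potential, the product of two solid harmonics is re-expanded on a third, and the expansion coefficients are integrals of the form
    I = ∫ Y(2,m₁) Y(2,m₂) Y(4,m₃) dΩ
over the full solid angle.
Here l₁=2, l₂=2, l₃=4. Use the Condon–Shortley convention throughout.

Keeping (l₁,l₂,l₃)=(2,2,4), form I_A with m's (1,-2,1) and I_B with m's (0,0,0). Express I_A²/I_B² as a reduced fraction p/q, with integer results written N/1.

Shared (l₁,l₂,l₃)=(2,2,4): N and (l;000)² cancel in I_A²/I_B².
A: Δ = 0!·4!·4!/9! = 1/630; Racah Σ t=0..0: t=0:+1/144 = 1/144; ⇒ 3j(2 2 4; 1 -2 1)² = 1/126, sgn -1
B: Δ = 0!·4!·4!/9! = 1/630; Racah Σ t=0..0: t=0:+1/16 = 1/16; ⇒ 3j(2 2 4; 0 0 0)² = 2/35, sgn +1
I_A²/I_B² = (1/126)/(2/35) = 5/36

5/36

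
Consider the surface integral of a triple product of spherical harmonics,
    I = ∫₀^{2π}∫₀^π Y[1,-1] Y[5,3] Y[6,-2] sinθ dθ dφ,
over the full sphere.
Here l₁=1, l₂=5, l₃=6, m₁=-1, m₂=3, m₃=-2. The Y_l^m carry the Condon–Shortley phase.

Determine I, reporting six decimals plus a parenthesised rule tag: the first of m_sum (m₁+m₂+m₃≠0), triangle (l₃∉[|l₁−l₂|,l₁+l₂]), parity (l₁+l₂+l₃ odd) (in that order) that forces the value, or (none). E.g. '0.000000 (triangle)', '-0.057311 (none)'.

0.100084 (none)

Rules hold: Σm=0, L=12 even, 4≤6≤6.
N = 3·11·13 = 429
Δ = 0!·2!·10!/13! = 1/858
Racah Σ t=0..0: t=0:+1/14400 = 1/14400
⇒ 3j(1 5 6; 0 0 0)² = 6/143, sgn +1
Racah Σ t=0..0: t=0:+1/161280 = 1/161280
⇒ 3j(1 5 6; -1 3 -2)² = 1/143, sgn +1
4πI² = N·(3j₀)²·(3jₘ)² = 18/143
I = +1·√(0.125874/4π) = 0.10008369
No selection rule forces the value: the integral is nonzero (none).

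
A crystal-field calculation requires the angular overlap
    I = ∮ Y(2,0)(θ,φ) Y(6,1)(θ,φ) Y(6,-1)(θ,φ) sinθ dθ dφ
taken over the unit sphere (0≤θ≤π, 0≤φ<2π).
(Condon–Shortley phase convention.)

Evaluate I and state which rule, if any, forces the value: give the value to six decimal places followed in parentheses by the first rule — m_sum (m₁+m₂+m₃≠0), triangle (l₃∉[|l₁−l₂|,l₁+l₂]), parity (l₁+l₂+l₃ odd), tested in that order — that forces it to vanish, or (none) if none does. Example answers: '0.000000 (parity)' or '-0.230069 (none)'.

-0.149094 (none)

Rules hold: Σm=0, L=14 even, 4≤6≤8.
N = 5·13·13 = 845
Δ = 2!·2!·10!/15! = 1/90090
Racah Σ t=0..2: t=0:+1/69120 t=1:−1/14400 t=2:+1/69120 = -7/172800
⇒ 3j(2 6 6; 0 0 0)² = 14/715, sgn -1
Racah Σ t=0..2: t=0:+1/120960 t=1:−1/17280 t=2:+1/57600 = -13/403200
⇒ 3j(2 6 6; 0 1 -1)² = 13/770, sgn +1
4πI² = N·(3j₀)²·(3jₘ)² = 169/605
I = -1·√(0.279339/4π) = -0.14909419
No selection rule forces the value: the integral is nonzero (none).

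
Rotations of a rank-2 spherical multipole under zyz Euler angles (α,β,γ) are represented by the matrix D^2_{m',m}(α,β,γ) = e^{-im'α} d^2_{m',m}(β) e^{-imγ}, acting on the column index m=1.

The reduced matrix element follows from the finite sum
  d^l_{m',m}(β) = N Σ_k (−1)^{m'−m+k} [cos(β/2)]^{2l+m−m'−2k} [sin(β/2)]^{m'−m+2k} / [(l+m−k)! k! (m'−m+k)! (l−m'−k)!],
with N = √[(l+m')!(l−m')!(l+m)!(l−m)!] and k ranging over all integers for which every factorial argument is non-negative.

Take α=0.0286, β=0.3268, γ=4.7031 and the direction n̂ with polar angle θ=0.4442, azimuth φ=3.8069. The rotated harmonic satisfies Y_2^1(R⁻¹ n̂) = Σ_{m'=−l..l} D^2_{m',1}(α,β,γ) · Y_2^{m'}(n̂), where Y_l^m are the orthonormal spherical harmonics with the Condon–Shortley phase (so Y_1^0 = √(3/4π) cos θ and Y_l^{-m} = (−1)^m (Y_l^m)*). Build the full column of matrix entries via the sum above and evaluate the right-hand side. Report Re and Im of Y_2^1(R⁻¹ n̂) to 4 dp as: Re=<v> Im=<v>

Need the full column D^2_{m',1} for m'=−2..2 at α=0.0286, β=0.3268, γ=4.7031.
cos(β/2)=0.986680, sin(β/2)=0.162674
d^2_{-2,1}: single k=3 term ⇒ +0.008495;  D = -0.000564+0.008476i
d^2_{-1,1}: k∈[2..3] ⇒ +0.077288 -0.000700 = +0.076587;  D = -0.002901+0.076532i
d^2_{0,1}: k∈[1..2] ⇒ +0.382756 -0.010404 = +0.372352;  D = -0.003459+0.372336i
d^2_{1,1}: k∈[0..1] ⇒ +0.947775 -0.077288 = +0.870487;  D = +0.016809+0.870325i
d^2_{2,1}: single k=0 term ⇒ -0.312519;  D = -0.014967-0.312160i
Y_2^{m'}(θ=0.4442,φ=3.8069) and Σ D·Y over m':
  (-0.0006+0.0085i)·(+0.0170-0.0693i)  (-0.0029+0.0765i)·(-0.2358+0.1851i)  (-0.0035+0.3723i)·(+0.4561+0.0000i)  (+0.0168+0.8703i)·(+0.2358+0.1851i)  (-0.0150-0.3122i)·(+0.0170+0.0693i)
Y_2^1(R⁻¹ n̂) = -0.150193+0.353434i

Re=-0.1502 Im=0.3534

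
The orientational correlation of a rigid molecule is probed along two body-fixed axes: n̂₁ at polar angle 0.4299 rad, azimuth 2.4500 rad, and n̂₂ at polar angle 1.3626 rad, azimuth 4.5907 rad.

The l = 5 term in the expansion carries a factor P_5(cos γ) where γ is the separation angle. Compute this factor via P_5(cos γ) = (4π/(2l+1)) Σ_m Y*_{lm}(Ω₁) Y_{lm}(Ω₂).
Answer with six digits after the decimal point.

-0.059954

Term-by-term m-sum for l=5 (normalisation 4π/11 = 1.142397):
  m=-5: (0.005547, -0.001816) × (-0.237860, 0.341456) = (-0.000699, 0.002326)  (running Σ = (-0.000699, 0.002326))
  m=-4: (-0.037456, -0.014753) × (0.245713, 0.130039) = (-0.007285, -0.008496)  (running Σ = (-0.007984, -0.006170))
  m=-3: (0.077850, 0.141164) × (-0.071198, 0.186285) = (-0.031840, 0.004452)  (running Σ = (-0.039824, -0.001718))
  m=-2: (0.073813, -0.388810) × (0.283740, 0.070453) = (0.048336, -0.105121)  (running Σ = (0.008513, -0.106839))
  m=-1: (-0.387605, 0.320943) × (-0.016745, 0.136926) = (-0.037455, -0.058447)  (running Σ = (-0.028942, -0.165286))
  m=0: (0.018437, -0.000000) × (0.293084, 0.000000) = (0.005404, 0.000000)  (running Σ = (-0.023539, -0.165286))
  m=1: (0.387605, 0.320943) × (0.016745, 0.136926) = (-0.037455, 0.058447)  (running Σ = (-0.060994, -0.106839))
  m=2: (0.073813, 0.388810) × (0.283740, -0.070453) = (0.048336, 0.105121)  (running Σ = (-0.012657, -0.001718))
  m=3: (-0.077850, 0.141164) × (0.071198, 0.186285) = (-0.031840, -0.004452)  (running Σ = (-0.044497, -0.006170))
  m=4: (-0.037456, 0.014753) × (0.245713, -0.130039) = (-0.007285, 0.008496)  (running Σ = (-0.051782, 0.002326))
  m=5: (-0.005547, -0.001816) × (0.237860, 0.341456) = (-0.000699, -0.002326)  (running Σ = (-0.052481, 0.000000))
Accumulated sum (-0.052481, 0.000000); after 4π/(2l+1) scaling, (-0.059954, 0.000000) ⇒ P_5 = -0.059954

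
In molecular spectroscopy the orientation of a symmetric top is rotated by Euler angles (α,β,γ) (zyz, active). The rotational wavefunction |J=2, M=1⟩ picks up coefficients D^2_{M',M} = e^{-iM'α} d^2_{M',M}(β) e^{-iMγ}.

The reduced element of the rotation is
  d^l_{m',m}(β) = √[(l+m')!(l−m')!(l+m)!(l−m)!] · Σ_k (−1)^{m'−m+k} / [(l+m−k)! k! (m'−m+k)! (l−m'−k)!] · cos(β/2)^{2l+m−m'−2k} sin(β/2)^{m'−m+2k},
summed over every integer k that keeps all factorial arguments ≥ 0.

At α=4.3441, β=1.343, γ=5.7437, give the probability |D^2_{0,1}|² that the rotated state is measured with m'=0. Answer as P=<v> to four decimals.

P=0.0726

First d^2_{0,1}(β=1.3430), then the phase factors e^{-i(0)α} and e^{-i(1)γ}:
c=cos(1.343000/2)=0.782889, s=sin(1.343000/2)=0.622161; N=√[2·2·6·1]=4.898979
k: max(0,(1)−(0))=1 … min(2+(1),2−(0))=2
  k=1: (−1)^0·4.8990/(2)·0.7829^3·0.6222^1 = +0.731273
  k=2: (−1)^1·4.8990/(2)·0.7829^1·0.6222^3 = -0.461832
d^2_{0,1}(1.3430) = +0.731273 -0.461832 = +0.269441
|D^2_{0,1}|² = |d^2_{0,1}(β)|² = (+0.269441)² = 0.072598 (the z-rotation phases have unit modulus)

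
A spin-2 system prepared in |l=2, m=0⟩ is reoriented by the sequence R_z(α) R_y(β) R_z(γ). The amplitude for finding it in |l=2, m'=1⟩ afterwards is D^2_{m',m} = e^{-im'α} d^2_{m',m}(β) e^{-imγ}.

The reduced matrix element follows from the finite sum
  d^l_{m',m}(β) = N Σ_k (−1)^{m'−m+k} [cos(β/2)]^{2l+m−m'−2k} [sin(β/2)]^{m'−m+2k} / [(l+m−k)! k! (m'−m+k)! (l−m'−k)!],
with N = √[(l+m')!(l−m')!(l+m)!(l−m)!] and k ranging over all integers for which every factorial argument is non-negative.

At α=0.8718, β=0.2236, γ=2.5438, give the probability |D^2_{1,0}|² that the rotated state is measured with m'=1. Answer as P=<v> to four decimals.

P=0.0701

First d^2_{1,0}(β=0.2236), then the phase factors e^{-i(1)α} and e^{-i(0)γ}:
Half-angle: c=0.993757, s=0.111567. N=√(6·1·2·2)=4.898979
k∈{0,1} keeps every argument non-negative
  k=0: (−1)^1·4.8990/(2)·0.9938^3·0.1116^1 = -0.268196
  k=1: (−1)^2·4.8990/(2)·0.9938^1·0.1116^3 = +0.003380
d^2_{1,0}(0.2236) = -0.268196 +0.003380 = -0.264816
|D^2_{1,0}|² = |d^2_{1,0}(β)|² = (-0.264816)² = 0.070127 (the z-rotation phases have unit modulus)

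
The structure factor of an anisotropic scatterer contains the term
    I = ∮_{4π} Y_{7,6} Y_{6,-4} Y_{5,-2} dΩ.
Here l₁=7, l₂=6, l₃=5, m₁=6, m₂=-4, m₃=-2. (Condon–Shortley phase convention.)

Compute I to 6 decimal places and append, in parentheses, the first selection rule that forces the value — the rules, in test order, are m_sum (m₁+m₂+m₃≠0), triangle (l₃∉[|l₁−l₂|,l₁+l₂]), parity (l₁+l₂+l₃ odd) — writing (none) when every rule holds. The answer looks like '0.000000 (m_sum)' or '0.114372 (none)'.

Checks pass: Σm=0; 18 even; l₃=5∈[1,13].
(2·7+1)(2·6+1)(2·5+1) = 2145
Δ: 8! 6! 4! / 19! → 1/174594420
sum: t=2:+1/4147200 t=3:−1/207360 t=4:+1/82944 t=5:−1/207360 t=6:+1/4147200 = 1/345600
3j²(7 6 5; 0 0 0) = Δ·Π!·Σ² = 420/46189  (sign -1)
sum: t=0:+1/19353600 t=1:−1/21772800 = 1/174182400
3j²(7 6 5; 6 -4 -2) = Δ·Π!·Σ² = 1/3876  (sign -1)
combine: 4πI² = 2145·420/46189·1/3876 = 525/104329
take √, sign +1: I = 0.02001116
No selection rule forces the value: the integral is nonzero (none).

0.020011 (none)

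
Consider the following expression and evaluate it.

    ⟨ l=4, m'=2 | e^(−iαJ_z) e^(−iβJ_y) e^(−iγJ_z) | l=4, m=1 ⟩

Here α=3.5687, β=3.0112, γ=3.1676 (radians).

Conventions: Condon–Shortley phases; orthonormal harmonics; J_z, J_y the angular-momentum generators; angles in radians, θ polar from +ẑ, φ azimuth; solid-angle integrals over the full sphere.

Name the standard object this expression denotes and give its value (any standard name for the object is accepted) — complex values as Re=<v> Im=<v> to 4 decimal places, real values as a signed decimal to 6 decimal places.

Wigner D-matrix element, Re=0.0024 Im=-0.0030

This is a Wigner D-matrix element — the rotation-matrix element ⟨l m'| R(α,β,γ) |l m⟩ in the angular-momentum basis.
D^4_{2,1}(3.5687,3.0112,3.1676) = e^{-i·2·3.5687}·d^4_{2,1}(3.0112)·e^{-i·1·3.1676}. Compute d first:
c=cos(3.011200/2)=0.065150, s=sin(3.011200/2)=0.997875; N=√[720·2·120·6]=1018.233765
k∈{0,1,2} keeps every argument non-negative
  k=0: (−1)^1·1018.2338/(240)·0.0652^7·0.9979^1 = -0.000000
  k=1: (−1)^2·1018.2338/(48)·0.0652^5·0.9979^3 = +0.000025
  k=2: (−1)^3·1018.2338/(72)·0.0652^3·0.9979^5 = -0.003869
d^4_{2,1}(3.0112) = -0.000000 +0.000025 -0.003869 = -0.003845
D = (+0.656811-0.754055i)·(-0.003845)·(-0.999662+0.026004i) = +0.002449-0.002964i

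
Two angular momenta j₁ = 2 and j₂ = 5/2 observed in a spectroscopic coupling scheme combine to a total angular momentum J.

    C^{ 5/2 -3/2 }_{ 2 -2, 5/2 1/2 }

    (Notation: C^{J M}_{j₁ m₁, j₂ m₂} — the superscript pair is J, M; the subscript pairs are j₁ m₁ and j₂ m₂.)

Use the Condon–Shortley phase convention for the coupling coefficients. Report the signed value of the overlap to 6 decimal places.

triangle: 2!×2!×3!/8! = 24/40320
(j±m)!: 0!×4!×3!×2!×1!×4! = 6912
prefactor² = (2J+1)×Δ×N² = 864/35
  k=2: +1/(2!×0!×2!×1!×0!×2!) = 1/8
Σ = 1/8  ⇒  CG² = 864/35×(1/8)² = 27/70
CG = +√(27/70) = +0.621059

+√(27/70) = +0.621059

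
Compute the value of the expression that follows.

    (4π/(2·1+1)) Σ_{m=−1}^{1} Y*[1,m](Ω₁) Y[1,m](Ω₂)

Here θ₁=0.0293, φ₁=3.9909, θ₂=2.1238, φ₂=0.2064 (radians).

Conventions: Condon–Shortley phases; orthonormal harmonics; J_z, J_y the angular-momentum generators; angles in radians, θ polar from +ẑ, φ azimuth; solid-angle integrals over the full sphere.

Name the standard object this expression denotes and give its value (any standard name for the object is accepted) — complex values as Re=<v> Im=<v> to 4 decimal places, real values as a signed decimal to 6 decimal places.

This sum is the spherical-harmonic addition theorem: it equals the Legendre polynomial P_l(cos γ) of the angle γ between the two directions.
Term-by-term m-sum for l=1 (normalisation 4π/3 = 4.188790):
  m=-1: Y*=-0.00669 - 0.00760j  Y=0.28776 - 0.06025j  product -0.00238 - 0.00178j
  m=+0: Y*=0.48839 + 0.00000j  Y=-0.25664 + 0.00000j  product -0.12534 + 0.00000j
  m=+1: Y*=0.00669 - 0.00760j  Y=-0.28776 - 0.06025j  product -0.00238 + 0.00178j
Accumulated sum -0.13010 + 0.00000j; after 4π/(2l+1) scaling, -0.54497 + 0.00000j ⇒ P_1 = -0.544972

Legendre polynomial (addition theorem), -0.544972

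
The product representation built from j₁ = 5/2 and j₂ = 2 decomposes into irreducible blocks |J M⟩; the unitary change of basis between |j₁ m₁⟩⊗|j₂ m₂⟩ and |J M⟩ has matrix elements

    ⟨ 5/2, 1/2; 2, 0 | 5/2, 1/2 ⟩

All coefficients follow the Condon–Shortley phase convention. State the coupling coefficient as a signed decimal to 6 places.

-0.478091

j₁+j₂−J=2  J+j₁−j₂=3  J−j₁+j₂=2  j₁+j₂+J+1=8
(j₁±m₁, j₂±m₂, J±M) = (3,2,2,2,3,2)
P² = 72/35
sum k=0..2:
  [0] +1/8 = 1/8
  [1] −1/2 = -1/2
  [2] +1/24 = 1/24
S = -1/3
C² = P²·S² = 8/35 ; C = -0.478091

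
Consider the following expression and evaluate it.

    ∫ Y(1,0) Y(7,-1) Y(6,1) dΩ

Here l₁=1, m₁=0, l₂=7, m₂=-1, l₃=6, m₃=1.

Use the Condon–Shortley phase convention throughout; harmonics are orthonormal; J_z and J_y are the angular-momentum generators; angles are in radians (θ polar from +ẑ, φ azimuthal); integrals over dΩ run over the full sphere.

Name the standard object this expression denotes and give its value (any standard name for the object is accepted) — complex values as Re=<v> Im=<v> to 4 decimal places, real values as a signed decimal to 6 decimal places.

Gaunt coefficient, -0.242415

This is a Gaunt coefficient — the integral of a triple product of spherical harmonics over the sphere.
Checks pass: Σm=0; 14 even; l₃=6∈[6,8].
(2·1+1)(2·7+1)(2·6+1) = 585
Δ: 2! 0! 12! / 15! → 1/1365
sum: t=1:−1/518400 = -1/518400
3j²(1 7 6; 0 0 0) = Δ·Π!·Σ² = 7/195  (sign -1)
sum: t=1:−1/604800 = -1/604800
3j²(1 7 6; 0 -1 1) = Δ·Π!·Σ² = 16/455  (sign +1)
combine: 4πI² = 585·7/195·16/455 = 48/65
take √, sign -1: I = -0.24241473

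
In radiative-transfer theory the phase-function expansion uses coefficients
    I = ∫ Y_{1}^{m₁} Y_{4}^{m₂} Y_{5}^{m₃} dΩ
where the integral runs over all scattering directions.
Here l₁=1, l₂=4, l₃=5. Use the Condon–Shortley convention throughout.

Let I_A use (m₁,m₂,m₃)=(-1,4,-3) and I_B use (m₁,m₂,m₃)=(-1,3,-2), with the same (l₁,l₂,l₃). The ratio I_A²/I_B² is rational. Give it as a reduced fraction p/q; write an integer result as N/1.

Shared (l₁,l₂,l₃)=(1,4,5): N and (l;000)² cancel in I_A²/I_B².
A: Δ = 0!·2!·8!/11! = 1/495; Racah Σ t=0..0: t=0:+1/80640 = 1/80640; ⇒ 3j(1 4 5; -1 4 -3)² = 1/495, sgn +1
B: Δ = 0!·2!·8!/11! = 1/495; Racah Σ t=0..0: t=0:+1/10080 = 1/10080; ⇒ 3j(1 4 5; -1 3 -2)² = 1/165, sgn -1
I_A²/I_B² = (1/495)/(1/165) = 1/3

1/3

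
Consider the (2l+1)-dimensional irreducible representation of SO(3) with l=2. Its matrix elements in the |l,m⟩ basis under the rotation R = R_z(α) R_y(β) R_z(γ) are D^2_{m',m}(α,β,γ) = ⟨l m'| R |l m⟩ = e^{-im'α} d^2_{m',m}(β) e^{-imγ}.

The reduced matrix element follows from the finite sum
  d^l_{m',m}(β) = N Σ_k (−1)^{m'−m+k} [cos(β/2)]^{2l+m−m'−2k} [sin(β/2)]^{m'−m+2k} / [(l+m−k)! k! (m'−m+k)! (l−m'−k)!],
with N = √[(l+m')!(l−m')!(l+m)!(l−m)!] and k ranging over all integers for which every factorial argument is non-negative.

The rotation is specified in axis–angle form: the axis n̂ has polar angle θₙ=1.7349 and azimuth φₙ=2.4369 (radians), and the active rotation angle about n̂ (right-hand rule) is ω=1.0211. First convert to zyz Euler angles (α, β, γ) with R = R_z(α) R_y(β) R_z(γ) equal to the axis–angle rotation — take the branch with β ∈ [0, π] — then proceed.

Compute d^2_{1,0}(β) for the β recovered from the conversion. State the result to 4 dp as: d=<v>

Axis–angle → zyz. n̂ = (sinθₙcosφₙ, sinθₙsinφₙ, cosθₙ) = (-0.751576, +0.639097, -0.163368), ω = 1.0211.
R = I cosω + sinω [n̂]ₓ + (1−cosω) n̂n̂ᵀ gives
  R = [+0.792192, -0.090091, +0.603585; -0.368693, +0.717490, +0.590994; -0.486309, -0.690718, +0.535174]
β = atan2(√(R₁₃²+R₂₃²), R₃₃) = 1.006082; α = atan2(R₂₃, R₁₃) mod 2π = 0.774858; γ = atan2(R₃₂, −R₃₁) mod 2π = 5.325836
d^2_{1,0}(β=1.0061) via the finite sum:
With c≡cos(β/2)=0.876121 and s≡sin(β/2)=0.482092, N=[6·1·2·2]^{1/2}=4.898979
k: max(0,(0)−(1))=0 … min(2+(0),2−(1))=1
  k=0: (−1)^1·4.8990/(2)·0.8761^3·0.4821^1 = -0.794140
  k=1: (−1)^2·4.8990/(2)·0.8761^1·0.4821^3 = +0.240453
d^2_{1,0}(1.0061) = -0.794140 +0.240453 = -0.553688

d=-0.5537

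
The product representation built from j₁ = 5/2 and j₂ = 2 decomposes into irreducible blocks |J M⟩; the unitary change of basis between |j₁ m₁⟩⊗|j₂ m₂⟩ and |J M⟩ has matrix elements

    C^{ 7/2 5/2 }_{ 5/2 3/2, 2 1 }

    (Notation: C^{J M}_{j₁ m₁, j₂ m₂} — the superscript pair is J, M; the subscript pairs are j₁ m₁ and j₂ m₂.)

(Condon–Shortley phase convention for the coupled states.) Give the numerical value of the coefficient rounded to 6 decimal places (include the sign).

+√(1/63) = +0.125988

triangle: 1!·4!·3!/9! = 144/362880
(j±m)!: 4!·1!·3!·1!·6!·1! = 103680
prefactor² = (2J+1)·Δ·N² = 2304/7
  k=0: +1/(0!·1!·1!·3!·3!·0!) = 1/36
  k=1: −1/(1!·0!·0!·2!·4!·1!) = -1/48
Σ = 1/144  ⇒  CG² = 2304/7·(1/144)² = 1/63
CG = +√(1/63) = +0.125988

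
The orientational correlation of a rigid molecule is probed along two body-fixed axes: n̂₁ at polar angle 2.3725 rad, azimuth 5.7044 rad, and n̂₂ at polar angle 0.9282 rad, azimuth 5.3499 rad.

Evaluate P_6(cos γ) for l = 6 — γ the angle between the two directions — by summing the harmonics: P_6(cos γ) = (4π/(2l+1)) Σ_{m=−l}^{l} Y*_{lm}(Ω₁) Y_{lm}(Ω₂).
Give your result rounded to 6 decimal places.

Addition theorem: P_6(cos γ) = (4π/13) Σ_m Y*_{lm}(Ω₁) Y_{lm}(Ω₂), m = −6…6:
  term(m=-6) = -0.003670+0.005904i   from Y*(Ω₁)=-0.051700+0.017773i, Y(Ω₂)=+0.098593-0.080296i
  term(m=-5) = +0.012925-0.063207i   from Y*(Ω₁)=+0.189689+0.047964i, Y(Ω₂)=-0.015150-0.329385i
  term(m=-4) = +0.025703+0.166906i   from Y*(Ω₁)=-0.264628-0.287299i, Y(Ω₂)=-0.358878-0.241094i
  term(m=-3) = -0.039012-0.070189i   from Y*(Ω₁)=+0.069526+0.416103i, Y(Ω₂)=-0.179342+0.063790i
  term(m=-2) = -0.015177-0.013019i   from Y*(Ω₁)=+0.031840-0.072617i, Y(Ω₂)=+0.073506-0.241230i
  term(m=-1) = -0.098016-0.036279i   from Y*(Ω₁)=+0.291665-0.190584i, Y(Ω₂)=-0.178544-0.241054i
  term(m=+0) = -0.033321-0.000000i   from Y*(Ω₁)=-0.188467-0.000000i, Y(Ω₂)=+0.176803+0.000000i
  term(m=+1) = -0.098016+0.036279i   from Y*(Ω₁)=-0.291665-0.190584i, Y(Ω₂)=+0.178544-0.241054i
  term(m=+2) = -0.015177+0.013019i   from Y*(Ω₁)=+0.031840+0.072617i, Y(Ω₂)=+0.073506+0.241230i
  term(m=+3) = -0.039012+0.070189i   from Y*(Ω₁)=-0.069526+0.416103i, Y(Ω₂)=+0.179342+0.063790i
  term(m=+4) = +0.025703-0.166906i   from Y*(Ω₁)=-0.264628+0.287299i, Y(Ω₂)=-0.358878+0.241094i
  term(m=+5) = +0.012925+0.063207i   from Y*(Ω₁)=-0.189689+0.047964i, Y(Ω₂)=+0.015150-0.329385i
  term(m=+6) = -0.003670-0.005904i   from Y*(Ω₁)=-0.051700-0.017773i, Y(Ω₂)=+0.098593+0.080296i
Total Σ_m = -0.267817+0.000000i. Multiply by 0.966644: -0.258883+0.000000i. P_6(cos γ) = -0.258883

-0.258883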